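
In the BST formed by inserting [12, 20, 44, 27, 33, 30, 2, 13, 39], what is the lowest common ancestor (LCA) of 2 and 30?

Tree insertion order: [12, 20, 44, 27, 33, 30, 2, 13, 39]
Tree (level-order array): [12, 2, 20, None, None, 13, 44, None, None, 27, None, None, 33, 30, 39]
In a BST, the LCA of p=2, q=30 is the first node v on the
root-to-leaf path with p <= v <= q (go left if both < v, right if both > v).
Walk from root:
  at 12: 2 <= 12 <= 30, this is the LCA
LCA = 12


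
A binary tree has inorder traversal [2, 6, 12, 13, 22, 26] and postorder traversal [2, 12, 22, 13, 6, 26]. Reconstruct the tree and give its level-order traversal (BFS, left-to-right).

Inorder:   [2, 6, 12, 13, 22, 26]
Postorder: [2, 12, 22, 13, 6, 26]
Algorithm: postorder visits root last, so walk postorder right-to-left;
each value is the root of the current inorder slice — split it at that
value, recurse on the right subtree first, then the left.
Recursive splits:
  root=26; inorder splits into left=[2, 6, 12, 13, 22], right=[]
  root=6; inorder splits into left=[2], right=[12, 13, 22]
  root=13; inorder splits into left=[12], right=[22]
  root=22; inorder splits into left=[], right=[]
  root=12; inorder splits into left=[], right=[]
  root=2; inorder splits into left=[], right=[]
Reconstructed level-order: [26, 6, 2, 13, 12, 22]


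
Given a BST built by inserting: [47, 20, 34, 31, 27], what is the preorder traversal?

Tree insertion order: [47, 20, 34, 31, 27]
Tree (level-order array): [47, 20, None, None, 34, 31, None, 27]
Preorder traversal: [47, 20, 34, 31, 27]


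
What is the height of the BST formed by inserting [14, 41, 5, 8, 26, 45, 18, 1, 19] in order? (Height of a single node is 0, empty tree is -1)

Insertion order: [14, 41, 5, 8, 26, 45, 18, 1, 19]
Tree (level-order array): [14, 5, 41, 1, 8, 26, 45, None, None, None, None, 18, None, None, None, None, 19]
Compute height bottom-up (empty subtree = -1):
  height(1) = 1 + max(-1, -1) = 0
  height(8) = 1 + max(-1, -1) = 0
  height(5) = 1 + max(0, 0) = 1
  height(19) = 1 + max(-1, -1) = 0
  height(18) = 1 + max(-1, 0) = 1
  height(26) = 1 + max(1, -1) = 2
  height(45) = 1 + max(-1, -1) = 0
  height(41) = 1 + max(2, 0) = 3
  height(14) = 1 + max(1, 3) = 4
Height = 4


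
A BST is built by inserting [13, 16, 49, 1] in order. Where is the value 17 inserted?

Starting tree (level order): [13, 1, 16, None, None, None, 49]
Insertion path: 13 -> 16 -> 49
Result: insert 17 as left child of 49
Final tree (level order): [13, 1, 16, None, None, None, 49, 17]


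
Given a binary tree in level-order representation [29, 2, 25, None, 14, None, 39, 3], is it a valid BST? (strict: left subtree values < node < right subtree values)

Level-order array: [29, 2, 25, None, 14, None, 39, 3]
Validate using subtree bounds (lo, hi): at each node, require lo < value < hi,
then recurse left with hi=value and right with lo=value.
Preorder trace (stopping at first violation):
  at node 29 with bounds (-inf, +inf): OK
  at node 2 with bounds (-inf, 29): OK
  at node 14 with bounds (2, 29): OK
  at node 3 with bounds (2, 14): OK
  at node 25 with bounds (29, +inf): VIOLATION
Node 25 violates its bound: not (29 < 25 < +inf).
Result: Not a valid BST


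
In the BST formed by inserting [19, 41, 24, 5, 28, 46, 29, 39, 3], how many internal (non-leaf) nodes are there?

Tree built from: [19, 41, 24, 5, 28, 46, 29, 39, 3]
Tree (level-order array): [19, 5, 41, 3, None, 24, 46, None, None, None, 28, None, None, None, 29, None, 39]
Rule: An internal node has at least one child.
Per-node child counts:
  node 19: 2 child(ren)
  node 5: 1 child(ren)
  node 3: 0 child(ren)
  node 41: 2 child(ren)
  node 24: 1 child(ren)
  node 28: 1 child(ren)
  node 29: 1 child(ren)
  node 39: 0 child(ren)
  node 46: 0 child(ren)
Matching nodes: [19, 5, 41, 24, 28, 29]
Count of internal (non-leaf) nodes: 6


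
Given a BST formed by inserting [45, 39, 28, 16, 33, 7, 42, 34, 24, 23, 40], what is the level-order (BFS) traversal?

Tree insertion order: [45, 39, 28, 16, 33, 7, 42, 34, 24, 23, 40]
Tree (level-order array): [45, 39, None, 28, 42, 16, 33, 40, None, 7, 24, None, 34, None, None, None, None, 23]
BFS from the root, enqueuing left then right child of each popped node:
  queue [45] -> pop 45, enqueue [39], visited so far: [45]
  queue [39] -> pop 39, enqueue [28, 42], visited so far: [45, 39]
  queue [28, 42] -> pop 28, enqueue [16, 33], visited so far: [45, 39, 28]
  queue [42, 16, 33] -> pop 42, enqueue [40], visited so far: [45, 39, 28, 42]
  queue [16, 33, 40] -> pop 16, enqueue [7, 24], visited so far: [45, 39, 28, 42, 16]
  queue [33, 40, 7, 24] -> pop 33, enqueue [34], visited so far: [45, 39, 28, 42, 16, 33]
  queue [40, 7, 24, 34] -> pop 40, enqueue [none], visited so far: [45, 39, 28, 42, 16, 33, 40]
  queue [7, 24, 34] -> pop 7, enqueue [none], visited so far: [45, 39, 28, 42, 16, 33, 40, 7]
  queue [24, 34] -> pop 24, enqueue [23], visited so far: [45, 39, 28, 42, 16, 33, 40, 7, 24]
  queue [34, 23] -> pop 34, enqueue [none], visited so far: [45, 39, 28, 42, 16, 33, 40, 7, 24, 34]
  queue [23] -> pop 23, enqueue [none], visited so far: [45, 39, 28, 42, 16, 33, 40, 7, 24, 34, 23]
Result: [45, 39, 28, 42, 16, 33, 40, 7, 24, 34, 23]


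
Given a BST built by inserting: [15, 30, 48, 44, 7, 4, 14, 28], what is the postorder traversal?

Tree insertion order: [15, 30, 48, 44, 7, 4, 14, 28]
Tree (level-order array): [15, 7, 30, 4, 14, 28, 48, None, None, None, None, None, None, 44]
Postorder traversal: [4, 14, 7, 28, 44, 48, 30, 15]


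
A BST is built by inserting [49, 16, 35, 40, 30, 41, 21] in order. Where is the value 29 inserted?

Starting tree (level order): [49, 16, None, None, 35, 30, 40, 21, None, None, 41]
Insertion path: 49 -> 16 -> 35 -> 30 -> 21
Result: insert 29 as right child of 21
Final tree (level order): [49, 16, None, None, 35, 30, 40, 21, None, None, 41, None, 29]


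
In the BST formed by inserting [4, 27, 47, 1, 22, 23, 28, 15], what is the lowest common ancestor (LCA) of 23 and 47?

Tree insertion order: [4, 27, 47, 1, 22, 23, 28, 15]
Tree (level-order array): [4, 1, 27, None, None, 22, 47, 15, 23, 28]
In a BST, the LCA of p=23, q=47 is the first node v on the
root-to-leaf path with p <= v <= q (go left if both < v, right if both > v).
Walk from root:
  at 4: both 23 and 47 > 4, go right
  at 27: 23 <= 27 <= 47, this is the LCA
LCA = 27


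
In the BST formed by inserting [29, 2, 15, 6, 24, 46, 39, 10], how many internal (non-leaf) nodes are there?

Tree built from: [29, 2, 15, 6, 24, 46, 39, 10]
Tree (level-order array): [29, 2, 46, None, 15, 39, None, 6, 24, None, None, None, 10]
Rule: An internal node has at least one child.
Per-node child counts:
  node 29: 2 child(ren)
  node 2: 1 child(ren)
  node 15: 2 child(ren)
  node 6: 1 child(ren)
  node 10: 0 child(ren)
  node 24: 0 child(ren)
  node 46: 1 child(ren)
  node 39: 0 child(ren)
Matching nodes: [29, 2, 15, 6, 46]
Count of internal (non-leaf) nodes: 5


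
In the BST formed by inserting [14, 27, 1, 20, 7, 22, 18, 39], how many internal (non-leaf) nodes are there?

Tree built from: [14, 27, 1, 20, 7, 22, 18, 39]
Tree (level-order array): [14, 1, 27, None, 7, 20, 39, None, None, 18, 22]
Rule: An internal node has at least one child.
Per-node child counts:
  node 14: 2 child(ren)
  node 1: 1 child(ren)
  node 7: 0 child(ren)
  node 27: 2 child(ren)
  node 20: 2 child(ren)
  node 18: 0 child(ren)
  node 22: 0 child(ren)
  node 39: 0 child(ren)
Matching nodes: [14, 1, 27, 20]
Count of internal (non-leaf) nodes: 4


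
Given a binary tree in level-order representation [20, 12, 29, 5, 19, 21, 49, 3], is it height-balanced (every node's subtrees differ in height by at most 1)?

Tree (level-order array): [20, 12, 29, 5, 19, 21, 49, 3]
Definition: a tree is height-balanced if, at every node, |h(left) - h(right)| <= 1 (empty subtree has height -1).
Bottom-up per-node check:
  node 3: h_left=-1, h_right=-1, diff=0 [OK], height=0
  node 5: h_left=0, h_right=-1, diff=1 [OK], height=1
  node 19: h_left=-1, h_right=-1, diff=0 [OK], height=0
  node 12: h_left=1, h_right=0, diff=1 [OK], height=2
  node 21: h_left=-1, h_right=-1, diff=0 [OK], height=0
  node 49: h_left=-1, h_right=-1, diff=0 [OK], height=0
  node 29: h_left=0, h_right=0, diff=0 [OK], height=1
  node 20: h_left=2, h_right=1, diff=1 [OK], height=3
All nodes satisfy the balance condition.
Result: Balanced


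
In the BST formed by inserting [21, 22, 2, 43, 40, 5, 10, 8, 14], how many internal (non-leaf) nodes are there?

Tree built from: [21, 22, 2, 43, 40, 5, 10, 8, 14]
Tree (level-order array): [21, 2, 22, None, 5, None, 43, None, 10, 40, None, 8, 14]
Rule: An internal node has at least one child.
Per-node child counts:
  node 21: 2 child(ren)
  node 2: 1 child(ren)
  node 5: 1 child(ren)
  node 10: 2 child(ren)
  node 8: 0 child(ren)
  node 14: 0 child(ren)
  node 22: 1 child(ren)
  node 43: 1 child(ren)
  node 40: 0 child(ren)
Matching nodes: [21, 2, 5, 10, 22, 43]
Count of internal (non-leaf) nodes: 6


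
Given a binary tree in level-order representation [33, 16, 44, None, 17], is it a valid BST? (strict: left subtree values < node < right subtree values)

Level-order array: [33, 16, 44, None, 17]
Validate using subtree bounds (lo, hi): at each node, require lo < value < hi,
then recurse left with hi=value and right with lo=value.
Preorder trace (stopping at first violation):
  at node 33 with bounds (-inf, +inf): OK
  at node 16 with bounds (-inf, 33): OK
  at node 17 with bounds (16, 33): OK
  at node 44 with bounds (33, +inf): OK
No violation found at any node.
Result: Valid BST


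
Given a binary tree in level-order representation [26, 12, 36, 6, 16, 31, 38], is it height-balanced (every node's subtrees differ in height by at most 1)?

Tree (level-order array): [26, 12, 36, 6, 16, 31, 38]
Definition: a tree is height-balanced if, at every node, |h(left) - h(right)| <= 1 (empty subtree has height -1).
Bottom-up per-node check:
  node 6: h_left=-1, h_right=-1, diff=0 [OK], height=0
  node 16: h_left=-1, h_right=-1, diff=0 [OK], height=0
  node 12: h_left=0, h_right=0, diff=0 [OK], height=1
  node 31: h_left=-1, h_right=-1, diff=0 [OK], height=0
  node 38: h_left=-1, h_right=-1, diff=0 [OK], height=0
  node 36: h_left=0, h_right=0, diff=0 [OK], height=1
  node 26: h_left=1, h_right=1, diff=0 [OK], height=2
All nodes satisfy the balance condition.
Result: Balanced


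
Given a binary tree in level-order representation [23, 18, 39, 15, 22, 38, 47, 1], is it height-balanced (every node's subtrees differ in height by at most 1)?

Tree (level-order array): [23, 18, 39, 15, 22, 38, 47, 1]
Definition: a tree is height-balanced if, at every node, |h(left) - h(right)| <= 1 (empty subtree has height -1).
Bottom-up per-node check:
  node 1: h_left=-1, h_right=-1, diff=0 [OK], height=0
  node 15: h_left=0, h_right=-1, diff=1 [OK], height=1
  node 22: h_left=-1, h_right=-1, diff=0 [OK], height=0
  node 18: h_left=1, h_right=0, diff=1 [OK], height=2
  node 38: h_left=-1, h_right=-1, diff=0 [OK], height=0
  node 47: h_left=-1, h_right=-1, diff=0 [OK], height=0
  node 39: h_left=0, h_right=0, diff=0 [OK], height=1
  node 23: h_left=2, h_right=1, diff=1 [OK], height=3
All nodes satisfy the balance condition.
Result: Balanced


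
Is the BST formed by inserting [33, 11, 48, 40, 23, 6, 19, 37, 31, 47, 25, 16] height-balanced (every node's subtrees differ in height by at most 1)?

Tree (level-order array): [33, 11, 48, 6, 23, 40, None, None, None, 19, 31, 37, 47, 16, None, 25]
Definition: a tree is height-balanced if, at every node, |h(left) - h(right)| <= 1 (empty subtree has height -1).
Bottom-up per-node check:
  node 6: h_left=-1, h_right=-1, diff=0 [OK], height=0
  node 16: h_left=-1, h_right=-1, diff=0 [OK], height=0
  node 19: h_left=0, h_right=-1, diff=1 [OK], height=1
  node 25: h_left=-1, h_right=-1, diff=0 [OK], height=0
  node 31: h_left=0, h_right=-1, diff=1 [OK], height=1
  node 23: h_left=1, h_right=1, diff=0 [OK], height=2
  node 11: h_left=0, h_right=2, diff=2 [FAIL (|0-2|=2 > 1)], height=3
  node 37: h_left=-1, h_right=-1, diff=0 [OK], height=0
  node 47: h_left=-1, h_right=-1, diff=0 [OK], height=0
  node 40: h_left=0, h_right=0, diff=0 [OK], height=1
  node 48: h_left=1, h_right=-1, diff=2 [FAIL (|1--1|=2 > 1)], height=2
  node 33: h_left=3, h_right=2, diff=1 [OK], height=4
Node 11 violates the condition: |0 - 2| = 2 > 1.
Result: Not balanced


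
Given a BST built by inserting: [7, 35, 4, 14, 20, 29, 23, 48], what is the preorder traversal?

Tree insertion order: [7, 35, 4, 14, 20, 29, 23, 48]
Tree (level-order array): [7, 4, 35, None, None, 14, 48, None, 20, None, None, None, 29, 23]
Preorder traversal: [7, 4, 35, 14, 20, 29, 23, 48]


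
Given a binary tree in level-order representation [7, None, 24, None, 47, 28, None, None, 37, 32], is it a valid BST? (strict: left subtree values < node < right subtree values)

Level-order array: [7, None, 24, None, 47, 28, None, None, 37, 32]
Validate using subtree bounds (lo, hi): at each node, require lo < value < hi,
then recurse left with hi=value and right with lo=value.
Preorder trace (stopping at first violation):
  at node 7 with bounds (-inf, +inf): OK
  at node 24 with bounds (7, +inf): OK
  at node 47 with bounds (24, +inf): OK
  at node 28 with bounds (24, 47): OK
  at node 37 with bounds (28, 47): OK
  at node 32 with bounds (28, 37): OK
No violation found at any node.
Result: Valid BST


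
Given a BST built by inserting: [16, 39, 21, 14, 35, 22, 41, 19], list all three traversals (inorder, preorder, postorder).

Tree insertion order: [16, 39, 21, 14, 35, 22, 41, 19]
Tree (level-order array): [16, 14, 39, None, None, 21, 41, 19, 35, None, None, None, None, 22]
Inorder (L, root, R): [14, 16, 19, 21, 22, 35, 39, 41]
Preorder (root, L, R): [16, 14, 39, 21, 19, 35, 22, 41]
Postorder (L, R, root): [14, 19, 22, 35, 21, 41, 39, 16]


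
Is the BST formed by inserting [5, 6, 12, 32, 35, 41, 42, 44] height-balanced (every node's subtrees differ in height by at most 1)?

Tree (level-order array): [5, None, 6, None, 12, None, 32, None, 35, None, 41, None, 42, None, 44]
Definition: a tree is height-balanced if, at every node, |h(left) - h(right)| <= 1 (empty subtree has height -1).
Bottom-up per-node check:
  node 44: h_left=-1, h_right=-1, diff=0 [OK], height=0
  node 42: h_left=-1, h_right=0, diff=1 [OK], height=1
  node 41: h_left=-1, h_right=1, diff=2 [FAIL (|-1-1|=2 > 1)], height=2
  node 35: h_left=-1, h_right=2, diff=3 [FAIL (|-1-2|=3 > 1)], height=3
  node 32: h_left=-1, h_right=3, diff=4 [FAIL (|-1-3|=4 > 1)], height=4
  node 12: h_left=-1, h_right=4, diff=5 [FAIL (|-1-4|=5 > 1)], height=5
  node 6: h_left=-1, h_right=5, diff=6 [FAIL (|-1-5|=6 > 1)], height=6
  node 5: h_left=-1, h_right=6, diff=7 [FAIL (|-1-6|=7 > 1)], height=7
Node 41 violates the condition: |-1 - 1| = 2 > 1.
Result: Not balanced


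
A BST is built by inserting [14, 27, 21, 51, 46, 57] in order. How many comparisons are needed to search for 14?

Search path for 14: 14
Found: True
Comparisons: 1


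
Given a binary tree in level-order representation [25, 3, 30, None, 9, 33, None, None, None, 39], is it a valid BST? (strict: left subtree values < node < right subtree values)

Level-order array: [25, 3, 30, None, 9, 33, None, None, None, 39]
Validate using subtree bounds (lo, hi): at each node, require lo < value < hi,
then recurse left with hi=value and right with lo=value.
Preorder trace (stopping at first violation):
  at node 25 with bounds (-inf, +inf): OK
  at node 3 with bounds (-inf, 25): OK
  at node 9 with bounds (3, 25): OK
  at node 30 with bounds (25, +inf): OK
  at node 33 with bounds (25, 30): VIOLATION
Node 33 violates its bound: not (25 < 33 < 30).
Result: Not a valid BST


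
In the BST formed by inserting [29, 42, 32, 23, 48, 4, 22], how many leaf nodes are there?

Tree built from: [29, 42, 32, 23, 48, 4, 22]
Tree (level-order array): [29, 23, 42, 4, None, 32, 48, None, 22]
Rule: A leaf has 0 children.
Per-node child counts:
  node 29: 2 child(ren)
  node 23: 1 child(ren)
  node 4: 1 child(ren)
  node 22: 0 child(ren)
  node 42: 2 child(ren)
  node 32: 0 child(ren)
  node 48: 0 child(ren)
Matching nodes: [22, 32, 48]
Count of leaf nodes: 3


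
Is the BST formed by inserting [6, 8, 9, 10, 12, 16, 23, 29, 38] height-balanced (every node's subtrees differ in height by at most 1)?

Tree (level-order array): [6, None, 8, None, 9, None, 10, None, 12, None, 16, None, 23, None, 29, None, 38]
Definition: a tree is height-balanced if, at every node, |h(left) - h(right)| <= 1 (empty subtree has height -1).
Bottom-up per-node check:
  node 38: h_left=-1, h_right=-1, diff=0 [OK], height=0
  node 29: h_left=-1, h_right=0, diff=1 [OK], height=1
  node 23: h_left=-1, h_right=1, diff=2 [FAIL (|-1-1|=2 > 1)], height=2
  node 16: h_left=-1, h_right=2, diff=3 [FAIL (|-1-2|=3 > 1)], height=3
  node 12: h_left=-1, h_right=3, diff=4 [FAIL (|-1-3|=4 > 1)], height=4
  node 10: h_left=-1, h_right=4, diff=5 [FAIL (|-1-4|=5 > 1)], height=5
  node 9: h_left=-1, h_right=5, diff=6 [FAIL (|-1-5|=6 > 1)], height=6
  node 8: h_left=-1, h_right=6, diff=7 [FAIL (|-1-6|=7 > 1)], height=7
  node 6: h_left=-1, h_right=7, diff=8 [FAIL (|-1-7|=8 > 1)], height=8
Node 23 violates the condition: |-1 - 1| = 2 > 1.
Result: Not balanced


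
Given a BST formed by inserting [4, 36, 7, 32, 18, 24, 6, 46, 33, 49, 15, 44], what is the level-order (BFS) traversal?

Tree insertion order: [4, 36, 7, 32, 18, 24, 6, 46, 33, 49, 15, 44]
Tree (level-order array): [4, None, 36, 7, 46, 6, 32, 44, 49, None, None, 18, 33, None, None, None, None, 15, 24]
BFS from the root, enqueuing left then right child of each popped node:
  queue [4] -> pop 4, enqueue [36], visited so far: [4]
  queue [36] -> pop 36, enqueue [7, 46], visited so far: [4, 36]
  queue [7, 46] -> pop 7, enqueue [6, 32], visited so far: [4, 36, 7]
  queue [46, 6, 32] -> pop 46, enqueue [44, 49], visited so far: [4, 36, 7, 46]
  queue [6, 32, 44, 49] -> pop 6, enqueue [none], visited so far: [4, 36, 7, 46, 6]
  queue [32, 44, 49] -> pop 32, enqueue [18, 33], visited so far: [4, 36, 7, 46, 6, 32]
  queue [44, 49, 18, 33] -> pop 44, enqueue [none], visited so far: [4, 36, 7, 46, 6, 32, 44]
  queue [49, 18, 33] -> pop 49, enqueue [none], visited so far: [4, 36, 7, 46, 6, 32, 44, 49]
  queue [18, 33] -> pop 18, enqueue [15, 24], visited so far: [4, 36, 7, 46, 6, 32, 44, 49, 18]
  queue [33, 15, 24] -> pop 33, enqueue [none], visited so far: [4, 36, 7, 46, 6, 32, 44, 49, 18, 33]
  queue [15, 24] -> pop 15, enqueue [none], visited so far: [4, 36, 7, 46, 6, 32, 44, 49, 18, 33, 15]
  queue [24] -> pop 24, enqueue [none], visited so far: [4, 36, 7, 46, 6, 32, 44, 49, 18, 33, 15, 24]
Result: [4, 36, 7, 46, 6, 32, 44, 49, 18, 33, 15, 24]


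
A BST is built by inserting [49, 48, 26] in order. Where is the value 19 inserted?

Starting tree (level order): [49, 48, None, 26]
Insertion path: 49 -> 48 -> 26
Result: insert 19 as left child of 26
Final tree (level order): [49, 48, None, 26, None, 19]


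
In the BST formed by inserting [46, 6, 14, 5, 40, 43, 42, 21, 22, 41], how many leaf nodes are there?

Tree built from: [46, 6, 14, 5, 40, 43, 42, 21, 22, 41]
Tree (level-order array): [46, 6, None, 5, 14, None, None, None, 40, 21, 43, None, 22, 42, None, None, None, 41]
Rule: A leaf has 0 children.
Per-node child counts:
  node 46: 1 child(ren)
  node 6: 2 child(ren)
  node 5: 0 child(ren)
  node 14: 1 child(ren)
  node 40: 2 child(ren)
  node 21: 1 child(ren)
  node 22: 0 child(ren)
  node 43: 1 child(ren)
  node 42: 1 child(ren)
  node 41: 0 child(ren)
Matching nodes: [5, 22, 41]
Count of leaf nodes: 3


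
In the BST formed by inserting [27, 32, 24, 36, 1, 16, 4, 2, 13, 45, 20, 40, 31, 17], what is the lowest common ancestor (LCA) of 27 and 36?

Tree insertion order: [27, 32, 24, 36, 1, 16, 4, 2, 13, 45, 20, 40, 31, 17]
Tree (level-order array): [27, 24, 32, 1, None, 31, 36, None, 16, None, None, None, 45, 4, 20, 40, None, 2, 13, 17]
In a BST, the LCA of p=27, q=36 is the first node v on the
root-to-leaf path with p <= v <= q (go left if both < v, right if both > v).
Walk from root:
  at 27: 27 <= 27 <= 36, this is the LCA
LCA = 27


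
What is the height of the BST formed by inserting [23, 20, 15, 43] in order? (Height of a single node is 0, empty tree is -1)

Insertion order: [23, 20, 15, 43]
Tree (level-order array): [23, 20, 43, 15]
Compute height bottom-up (empty subtree = -1):
  height(15) = 1 + max(-1, -1) = 0
  height(20) = 1 + max(0, -1) = 1
  height(43) = 1 + max(-1, -1) = 0
  height(23) = 1 + max(1, 0) = 2
Height = 2


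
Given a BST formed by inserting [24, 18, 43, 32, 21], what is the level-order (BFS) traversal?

Tree insertion order: [24, 18, 43, 32, 21]
Tree (level-order array): [24, 18, 43, None, 21, 32]
BFS from the root, enqueuing left then right child of each popped node:
  queue [24] -> pop 24, enqueue [18, 43], visited so far: [24]
  queue [18, 43] -> pop 18, enqueue [21], visited so far: [24, 18]
  queue [43, 21] -> pop 43, enqueue [32], visited so far: [24, 18, 43]
  queue [21, 32] -> pop 21, enqueue [none], visited so far: [24, 18, 43, 21]
  queue [32] -> pop 32, enqueue [none], visited so far: [24, 18, 43, 21, 32]
Result: [24, 18, 43, 21, 32]


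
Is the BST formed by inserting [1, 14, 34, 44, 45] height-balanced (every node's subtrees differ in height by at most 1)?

Tree (level-order array): [1, None, 14, None, 34, None, 44, None, 45]
Definition: a tree is height-balanced if, at every node, |h(left) - h(right)| <= 1 (empty subtree has height -1).
Bottom-up per-node check:
  node 45: h_left=-1, h_right=-1, diff=0 [OK], height=0
  node 44: h_left=-1, h_right=0, diff=1 [OK], height=1
  node 34: h_left=-1, h_right=1, diff=2 [FAIL (|-1-1|=2 > 1)], height=2
  node 14: h_left=-1, h_right=2, diff=3 [FAIL (|-1-2|=3 > 1)], height=3
  node 1: h_left=-1, h_right=3, diff=4 [FAIL (|-1-3|=4 > 1)], height=4
Node 34 violates the condition: |-1 - 1| = 2 > 1.
Result: Not balanced


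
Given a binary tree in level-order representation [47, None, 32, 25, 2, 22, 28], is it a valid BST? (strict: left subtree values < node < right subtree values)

Level-order array: [47, None, 32, 25, 2, 22, 28]
Validate using subtree bounds (lo, hi): at each node, require lo < value < hi,
then recurse left with hi=value and right with lo=value.
Preorder trace (stopping at first violation):
  at node 47 with bounds (-inf, +inf): OK
  at node 32 with bounds (47, +inf): VIOLATION
Node 32 violates its bound: not (47 < 32 < +inf).
Result: Not a valid BST


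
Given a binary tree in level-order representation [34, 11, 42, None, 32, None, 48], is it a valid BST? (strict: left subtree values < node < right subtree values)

Level-order array: [34, 11, 42, None, 32, None, 48]
Validate using subtree bounds (lo, hi): at each node, require lo < value < hi,
then recurse left with hi=value and right with lo=value.
Preorder trace (stopping at first violation):
  at node 34 with bounds (-inf, +inf): OK
  at node 11 with bounds (-inf, 34): OK
  at node 32 with bounds (11, 34): OK
  at node 42 with bounds (34, +inf): OK
  at node 48 with bounds (42, +inf): OK
No violation found at any node.
Result: Valid BST


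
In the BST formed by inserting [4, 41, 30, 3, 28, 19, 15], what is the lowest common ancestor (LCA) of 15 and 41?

Tree insertion order: [4, 41, 30, 3, 28, 19, 15]
Tree (level-order array): [4, 3, 41, None, None, 30, None, 28, None, 19, None, 15]
In a BST, the LCA of p=15, q=41 is the first node v on the
root-to-leaf path with p <= v <= q (go left if both < v, right if both > v).
Walk from root:
  at 4: both 15 and 41 > 4, go right
  at 41: 15 <= 41 <= 41, this is the LCA
LCA = 41


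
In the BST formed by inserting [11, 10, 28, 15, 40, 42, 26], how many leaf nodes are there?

Tree built from: [11, 10, 28, 15, 40, 42, 26]
Tree (level-order array): [11, 10, 28, None, None, 15, 40, None, 26, None, 42]
Rule: A leaf has 0 children.
Per-node child counts:
  node 11: 2 child(ren)
  node 10: 0 child(ren)
  node 28: 2 child(ren)
  node 15: 1 child(ren)
  node 26: 0 child(ren)
  node 40: 1 child(ren)
  node 42: 0 child(ren)
Matching nodes: [10, 26, 42]
Count of leaf nodes: 3


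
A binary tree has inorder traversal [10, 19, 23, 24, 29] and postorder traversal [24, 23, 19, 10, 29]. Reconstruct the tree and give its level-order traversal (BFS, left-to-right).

Inorder:   [10, 19, 23, 24, 29]
Postorder: [24, 23, 19, 10, 29]
Algorithm: postorder visits root last, so walk postorder right-to-left;
each value is the root of the current inorder slice — split it at that
value, recurse on the right subtree first, then the left.
Recursive splits:
  root=29; inorder splits into left=[10, 19, 23, 24], right=[]
  root=10; inorder splits into left=[], right=[19, 23, 24]
  root=19; inorder splits into left=[], right=[23, 24]
  root=23; inorder splits into left=[], right=[24]
  root=24; inorder splits into left=[], right=[]
Reconstructed level-order: [29, 10, 19, 23, 24]


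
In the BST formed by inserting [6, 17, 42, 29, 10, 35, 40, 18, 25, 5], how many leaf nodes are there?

Tree built from: [6, 17, 42, 29, 10, 35, 40, 18, 25, 5]
Tree (level-order array): [6, 5, 17, None, None, 10, 42, None, None, 29, None, 18, 35, None, 25, None, 40]
Rule: A leaf has 0 children.
Per-node child counts:
  node 6: 2 child(ren)
  node 5: 0 child(ren)
  node 17: 2 child(ren)
  node 10: 0 child(ren)
  node 42: 1 child(ren)
  node 29: 2 child(ren)
  node 18: 1 child(ren)
  node 25: 0 child(ren)
  node 35: 1 child(ren)
  node 40: 0 child(ren)
Matching nodes: [5, 10, 25, 40]
Count of leaf nodes: 4


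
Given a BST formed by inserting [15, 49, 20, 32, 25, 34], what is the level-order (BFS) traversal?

Tree insertion order: [15, 49, 20, 32, 25, 34]
Tree (level-order array): [15, None, 49, 20, None, None, 32, 25, 34]
BFS from the root, enqueuing left then right child of each popped node:
  queue [15] -> pop 15, enqueue [49], visited so far: [15]
  queue [49] -> pop 49, enqueue [20], visited so far: [15, 49]
  queue [20] -> pop 20, enqueue [32], visited so far: [15, 49, 20]
  queue [32] -> pop 32, enqueue [25, 34], visited so far: [15, 49, 20, 32]
  queue [25, 34] -> pop 25, enqueue [none], visited so far: [15, 49, 20, 32, 25]
  queue [34] -> pop 34, enqueue [none], visited so far: [15, 49, 20, 32, 25, 34]
Result: [15, 49, 20, 32, 25, 34]


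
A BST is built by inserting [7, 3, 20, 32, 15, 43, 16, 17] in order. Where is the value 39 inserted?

Starting tree (level order): [7, 3, 20, None, None, 15, 32, None, 16, None, 43, None, 17]
Insertion path: 7 -> 20 -> 32 -> 43
Result: insert 39 as left child of 43
Final tree (level order): [7, 3, 20, None, None, 15, 32, None, 16, None, 43, None, 17, 39]


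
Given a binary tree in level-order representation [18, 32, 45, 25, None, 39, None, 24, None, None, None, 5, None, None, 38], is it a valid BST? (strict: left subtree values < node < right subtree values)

Level-order array: [18, 32, 45, 25, None, 39, None, 24, None, None, None, 5, None, None, 38]
Validate using subtree bounds (lo, hi): at each node, require lo < value < hi,
then recurse left with hi=value and right with lo=value.
Preorder trace (stopping at first violation):
  at node 18 with bounds (-inf, +inf): OK
  at node 32 with bounds (-inf, 18): VIOLATION
Node 32 violates its bound: not (-inf < 32 < 18).
Result: Not a valid BST


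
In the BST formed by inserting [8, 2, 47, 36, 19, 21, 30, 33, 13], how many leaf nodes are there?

Tree built from: [8, 2, 47, 36, 19, 21, 30, 33, 13]
Tree (level-order array): [8, 2, 47, None, None, 36, None, 19, None, 13, 21, None, None, None, 30, None, 33]
Rule: A leaf has 0 children.
Per-node child counts:
  node 8: 2 child(ren)
  node 2: 0 child(ren)
  node 47: 1 child(ren)
  node 36: 1 child(ren)
  node 19: 2 child(ren)
  node 13: 0 child(ren)
  node 21: 1 child(ren)
  node 30: 1 child(ren)
  node 33: 0 child(ren)
Matching nodes: [2, 13, 33]
Count of leaf nodes: 3


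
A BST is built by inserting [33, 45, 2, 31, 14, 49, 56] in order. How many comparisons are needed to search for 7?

Search path for 7: 33 -> 2 -> 31 -> 14
Found: False
Comparisons: 4


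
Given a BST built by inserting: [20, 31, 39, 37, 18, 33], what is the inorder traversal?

Tree insertion order: [20, 31, 39, 37, 18, 33]
Tree (level-order array): [20, 18, 31, None, None, None, 39, 37, None, 33]
Inorder traversal: [18, 20, 31, 33, 37, 39]


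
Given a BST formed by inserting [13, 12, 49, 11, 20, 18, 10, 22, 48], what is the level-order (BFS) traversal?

Tree insertion order: [13, 12, 49, 11, 20, 18, 10, 22, 48]
Tree (level-order array): [13, 12, 49, 11, None, 20, None, 10, None, 18, 22, None, None, None, None, None, 48]
BFS from the root, enqueuing left then right child of each popped node:
  queue [13] -> pop 13, enqueue [12, 49], visited so far: [13]
  queue [12, 49] -> pop 12, enqueue [11], visited so far: [13, 12]
  queue [49, 11] -> pop 49, enqueue [20], visited so far: [13, 12, 49]
  queue [11, 20] -> pop 11, enqueue [10], visited so far: [13, 12, 49, 11]
  queue [20, 10] -> pop 20, enqueue [18, 22], visited so far: [13, 12, 49, 11, 20]
  queue [10, 18, 22] -> pop 10, enqueue [none], visited so far: [13, 12, 49, 11, 20, 10]
  queue [18, 22] -> pop 18, enqueue [none], visited so far: [13, 12, 49, 11, 20, 10, 18]
  queue [22] -> pop 22, enqueue [48], visited so far: [13, 12, 49, 11, 20, 10, 18, 22]
  queue [48] -> pop 48, enqueue [none], visited so far: [13, 12, 49, 11, 20, 10, 18, 22, 48]
Result: [13, 12, 49, 11, 20, 10, 18, 22, 48]


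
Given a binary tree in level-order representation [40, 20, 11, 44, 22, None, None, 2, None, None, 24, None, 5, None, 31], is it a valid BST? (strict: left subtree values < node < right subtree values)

Level-order array: [40, 20, 11, 44, 22, None, None, 2, None, None, 24, None, 5, None, 31]
Validate using subtree bounds (lo, hi): at each node, require lo < value < hi,
then recurse left with hi=value and right with lo=value.
Preorder trace (stopping at first violation):
  at node 40 with bounds (-inf, +inf): OK
  at node 20 with bounds (-inf, 40): OK
  at node 44 with bounds (-inf, 20): VIOLATION
Node 44 violates its bound: not (-inf < 44 < 20).
Result: Not a valid BST


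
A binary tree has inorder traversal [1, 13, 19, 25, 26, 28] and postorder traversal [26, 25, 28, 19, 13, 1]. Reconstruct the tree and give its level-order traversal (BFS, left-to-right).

Inorder:   [1, 13, 19, 25, 26, 28]
Postorder: [26, 25, 28, 19, 13, 1]
Algorithm: postorder visits root last, so walk postorder right-to-left;
each value is the root of the current inorder slice — split it at that
value, recurse on the right subtree first, then the left.
Recursive splits:
  root=1; inorder splits into left=[], right=[13, 19, 25, 26, 28]
  root=13; inorder splits into left=[], right=[19, 25, 26, 28]
  root=19; inorder splits into left=[], right=[25, 26, 28]
  root=28; inorder splits into left=[25, 26], right=[]
  root=25; inorder splits into left=[], right=[26]
  root=26; inorder splits into left=[], right=[]
Reconstructed level-order: [1, 13, 19, 28, 25, 26]


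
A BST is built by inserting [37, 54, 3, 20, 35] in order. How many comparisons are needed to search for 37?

Search path for 37: 37
Found: True
Comparisons: 1


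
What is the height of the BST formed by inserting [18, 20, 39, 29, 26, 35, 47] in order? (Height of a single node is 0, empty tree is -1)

Insertion order: [18, 20, 39, 29, 26, 35, 47]
Tree (level-order array): [18, None, 20, None, 39, 29, 47, 26, 35]
Compute height bottom-up (empty subtree = -1):
  height(26) = 1 + max(-1, -1) = 0
  height(35) = 1 + max(-1, -1) = 0
  height(29) = 1 + max(0, 0) = 1
  height(47) = 1 + max(-1, -1) = 0
  height(39) = 1 + max(1, 0) = 2
  height(20) = 1 + max(-1, 2) = 3
  height(18) = 1 + max(-1, 3) = 4
Height = 4


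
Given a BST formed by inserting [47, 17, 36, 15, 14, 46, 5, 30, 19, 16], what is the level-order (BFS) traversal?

Tree insertion order: [47, 17, 36, 15, 14, 46, 5, 30, 19, 16]
Tree (level-order array): [47, 17, None, 15, 36, 14, 16, 30, 46, 5, None, None, None, 19]
BFS from the root, enqueuing left then right child of each popped node:
  queue [47] -> pop 47, enqueue [17], visited so far: [47]
  queue [17] -> pop 17, enqueue [15, 36], visited so far: [47, 17]
  queue [15, 36] -> pop 15, enqueue [14, 16], visited so far: [47, 17, 15]
  queue [36, 14, 16] -> pop 36, enqueue [30, 46], visited so far: [47, 17, 15, 36]
  queue [14, 16, 30, 46] -> pop 14, enqueue [5], visited so far: [47, 17, 15, 36, 14]
  queue [16, 30, 46, 5] -> pop 16, enqueue [none], visited so far: [47, 17, 15, 36, 14, 16]
  queue [30, 46, 5] -> pop 30, enqueue [19], visited so far: [47, 17, 15, 36, 14, 16, 30]
  queue [46, 5, 19] -> pop 46, enqueue [none], visited so far: [47, 17, 15, 36, 14, 16, 30, 46]
  queue [5, 19] -> pop 5, enqueue [none], visited so far: [47, 17, 15, 36, 14, 16, 30, 46, 5]
  queue [19] -> pop 19, enqueue [none], visited so far: [47, 17, 15, 36, 14, 16, 30, 46, 5, 19]
Result: [47, 17, 15, 36, 14, 16, 30, 46, 5, 19]


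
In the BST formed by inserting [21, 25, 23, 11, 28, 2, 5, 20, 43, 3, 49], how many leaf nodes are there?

Tree built from: [21, 25, 23, 11, 28, 2, 5, 20, 43, 3, 49]
Tree (level-order array): [21, 11, 25, 2, 20, 23, 28, None, 5, None, None, None, None, None, 43, 3, None, None, 49]
Rule: A leaf has 0 children.
Per-node child counts:
  node 21: 2 child(ren)
  node 11: 2 child(ren)
  node 2: 1 child(ren)
  node 5: 1 child(ren)
  node 3: 0 child(ren)
  node 20: 0 child(ren)
  node 25: 2 child(ren)
  node 23: 0 child(ren)
  node 28: 1 child(ren)
  node 43: 1 child(ren)
  node 49: 0 child(ren)
Matching nodes: [3, 20, 23, 49]
Count of leaf nodes: 4


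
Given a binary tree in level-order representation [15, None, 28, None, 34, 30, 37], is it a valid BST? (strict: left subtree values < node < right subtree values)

Level-order array: [15, None, 28, None, 34, 30, 37]
Validate using subtree bounds (lo, hi): at each node, require lo < value < hi,
then recurse left with hi=value and right with lo=value.
Preorder trace (stopping at first violation):
  at node 15 with bounds (-inf, +inf): OK
  at node 28 with bounds (15, +inf): OK
  at node 34 with bounds (28, +inf): OK
  at node 30 with bounds (28, 34): OK
  at node 37 with bounds (34, +inf): OK
No violation found at any node.
Result: Valid BST


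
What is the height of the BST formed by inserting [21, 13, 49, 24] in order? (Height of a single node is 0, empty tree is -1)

Insertion order: [21, 13, 49, 24]
Tree (level-order array): [21, 13, 49, None, None, 24]
Compute height bottom-up (empty subtree = -1):
  height(13) = 1 + max(-1, -1) = 0
  height(24) = 1 + max(-1, -1) = 0
  height(49) = 1 + max(0, -1) = 1
  height(21) = 1 + max(0, 1) = 2
Height = 2


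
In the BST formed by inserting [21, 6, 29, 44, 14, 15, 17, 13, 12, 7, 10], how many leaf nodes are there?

Tree built from: [21, 6, 29, 44, 14, 15, 17, 13, 12, 7, 10]
Tree (level-order array): [21, 6, 29, None, 14, None, 44, 13, 15, None, None, 12, None, None, 17, 7, None, None, None, None, 10]
Rule: A leaf has 0 children.
Per-node child counts:
  node 21: 2 child(ren)
  node 6: 1 child(ren)
  node 14: 2 child(ren)
  node 13: 1 child(ren)
  node 12: 1 child(ren)
  node 7: 1 child(ren)
  node 10: 0 child(ren)
  node 15: 1 child(ren)
  node 17: 0 child(ren)
  node 29: 1 child(ren)
  node 44: 0 child(ren)
Matching nodes: [10, 17, 44]
Count of leaf nodes: 3


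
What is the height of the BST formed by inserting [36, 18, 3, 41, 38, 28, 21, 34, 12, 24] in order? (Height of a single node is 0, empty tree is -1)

Insertion order: [36, 18, 3, 41, 38, 28, 21, 34, 12, 24]
Tree (level-order array): [36, 18, 41, 3, 28, 38, None, None, 12, 21, 34, None, None, None, None, None, 24]
Compute height bottom-up (empty subtree = -1):
  height(12) = 1 + max(-1, -1) = 0
  height(3) = 1 + max(-1, 0) = 1
  height(24) = 1 + max(-1, -1) = 0
  height(21) = 1 + max(-1, 0) = 1
  height(34) = 1 + max(-1, -1) = 0
  height(28) = 1 + max(1, 0) = 2
  height(18) = 1 + max(1, 2) = 3
  height(38) = 1 + max(-1, -1) = 0
  height(41) = 1 + max(0, -1) = 1
  height(36) = 1 + max(3, 1) = 4
Height = 4


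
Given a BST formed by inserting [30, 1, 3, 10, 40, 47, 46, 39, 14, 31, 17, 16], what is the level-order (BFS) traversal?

Tree insertion order: [30, 1, 3, 10, 40, 47, 46, 39, 14, 31, 17, 16]
Tree (level-order array): [30, 1, 40, None, 3, 39, 47, None, 10, 31, None, 46, None, None, 14, None, None, None, None, None, 17, 16]
BFS from the root, enqueuing left then right child of each popped node:
  queue [30] -> pop 30, enqueue [1, 40], visited so far: [30]
  queue [1, 40] -> pop 1, enqueue [3], visited so far: [30, 1]
  queue [40, 3] -> pop 40, enqueue [39, 47], visited so far: [30, 1, 40]
  queue [3, 39, 47] -> pop 3, enqueue [10], visited so far: [30, 1, 40, 3]
  queue [39, 47, 10] -> pop 39, enqueue [31], visited so far: [30, 1, 40, 3, 39]
  queue [47, 10, 31] -> pop 47, enqueue [46], visited so far: [30, 1, 40, 3, 39, 47]
  queue [10, 31, 46] -> pop 10, enqueue [14], visited so far: [30, 1, 40, 3, 39, 47, 10]
  queue [31, 46, 14] -> pop 31, enqueue [none], visited so far: [30, 1, 40, 3, 39, 47, 10, 31]
  queue [46, 14] -> pop 46, enqueue [none], visited so far: [30, 1, 40, 3, 39, 47, 10, 31, 46]
  queue [14] -> pop 14, enqueue [17], visited so far: [30, 1, 40, 3, 39, 47, 10, 31, 46, 14]
  queue [17] -> pop 17, enqueue [16], visited so far: [30, 1, 40, 3, 39, 47, 10, 31, 46, 14, 17]
  queue [16] -> pop 16, enqueue [none], visited so far: [30, 1, 40, 3, 39, 47, 10, 31, 46, 14, 17, 16]
Result: [30, 1, 40, 3, 39, 47, 10, 31, 46, 14, 17, 16]


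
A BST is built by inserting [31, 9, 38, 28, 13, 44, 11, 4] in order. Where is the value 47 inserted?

Starting tree (level order): [31, 9, 38, 4, 28, None, 44, None, None, 13, None, None, None, 11]
Insertion path: 31 -> 38 -> 44
Result: insert 47 as right child of 44
Final tree (level order): [31, 9, 38, 4, 28, None, 44, None, None, 13, None, None, 47, 11]


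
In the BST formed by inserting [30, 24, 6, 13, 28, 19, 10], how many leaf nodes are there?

Tree built from: [30, 24, 6, 13, 28, 19, 10]
Tree (level-order array): [30, 24, None, 6, 28, None, 13, None, None, 10, 19]
Rule: A leaf has 0 children.
Per-node child counts:
  node 30: 1 child(ren)
  node 24: 2 child(ren)
  node 6: 1 child(ren)
  node 13: 2 child(ren)
  node 10: 0 child(ren)
  node 19: 0 child(ren)
  node 28: 0 child(ren)
Matching nodes: [10, 19, 28]
Count of leaf nodes: 3


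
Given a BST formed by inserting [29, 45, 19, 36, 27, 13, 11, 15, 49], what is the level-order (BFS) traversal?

Tree insertion order: [29, 45, 19, 36, 27, 13, 11, 15, 49]
Tree (level-order array): [29, 19, 45, 13, 27, 36, 49, 11, 15]
BFS from the root, enqueuing left then right child of each popped node:
  queue [29] -> pop 29, enqueue [19, 45], visited so far: [29]
  queue [19, 45] -> pop 19, enqueue [13, 27], visited so far: [29, 19]
  queue [45, 13, 27] -> pop 45, enqueue [36, 49], visited so far: [29, 19, 45]
  queue [13, 27, 36, 49] -> pop 13, enqueue [11, 15], visited so far: [29, 19, 45, 13]
  queue [27, 36, 49, 11, 15] -> pop 27, enqueue [none], visited so far: [29, 19, 45, 13, 27]
  queue [36, 49, 11, 15] -> pop 36, enqueue [none], visited so far: [29, 19, 45, 13, 27, 36]
  queue [49, 11, 15] -> pop 49, enqueue [none], visited so far: [29, 19, 45, 13, 27, 36, 49]
  queue [11, 15] -> pop 11, enqueue [none], visited so far: [29, 19, 45, 13, 27, 36, 49, 11]
  queue [15] -> pop 15, enqueue [none], visited so far: [29, 19, 45, 13, 27, 36, 49, 11, 15]
Result: [29, 19, 45, 13, 27, 36, 49, 11, 15]


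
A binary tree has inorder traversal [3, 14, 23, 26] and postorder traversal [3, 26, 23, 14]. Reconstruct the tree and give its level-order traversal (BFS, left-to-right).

Inorder:   [3, 14, 23, 26]
Postorder: [3, 26, 23, 14]
Algorithm: postorder visits root last, so walk postorder right-to-left;
each value is the root of the current inorder slice — split it at that
value, recurse on the right subtree first, then the left.
Recursive splits:
  root=14; inorder splits into left=[3], right=[23, 26]
  root=23; inorder splits into left=[], right=[26]
  root=26; inorder splits into left=[], right=[]
  root=3; inorder splits into left=[], right=[]
Reconstructed level-order: [14, 3, 23, 26]
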